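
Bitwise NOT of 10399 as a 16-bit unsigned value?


~0b10100010011111 = 0b1101011101100000 = 55136 (16-bit unsigned)

55136


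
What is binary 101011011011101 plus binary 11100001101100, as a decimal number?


101011011011101 + 11100001101100 = 1000111101001001 = 36681

36681


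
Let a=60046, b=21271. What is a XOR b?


60046 ^ 21271 = 47513

47513


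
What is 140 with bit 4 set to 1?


140 | (1 << 4) = 140 | 16 = 156

156


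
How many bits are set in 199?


0b11000111 has 5 set bits

5


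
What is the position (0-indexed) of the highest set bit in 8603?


0b10000110011011. Highest set bit at position 13

13


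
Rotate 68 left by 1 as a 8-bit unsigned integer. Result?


Rotate 0b1000100 left by 1 (8-bit) = 0b10001000 = 136

136


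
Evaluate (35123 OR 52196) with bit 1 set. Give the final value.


Step 1: 35123 | 52196 = 52215
Step 2: 52215 | (1 << 1) = 52215 | 2 = 52215

52215


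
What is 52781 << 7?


0b1100111000101101 << 7 = 0b11001110001011010000000 = 6755968

6755968


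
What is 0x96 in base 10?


96 hex = 150 decimal

150


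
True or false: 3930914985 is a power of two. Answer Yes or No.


0b11101010010011010000000010101001. Multiple bits set => No

No


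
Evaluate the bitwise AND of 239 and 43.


0b11101111 & 0b101011 = 0b101011 = 43

43


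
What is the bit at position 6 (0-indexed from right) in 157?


0b10011101, position 6 = 0

0


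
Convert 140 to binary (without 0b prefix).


140 = 10001100 in binary

10001100


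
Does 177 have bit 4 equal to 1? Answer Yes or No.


0b10110001, bit 4 = 1. Yes

Yes


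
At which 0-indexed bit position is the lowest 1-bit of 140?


0b10001100. Lowest set bit at position 2

2


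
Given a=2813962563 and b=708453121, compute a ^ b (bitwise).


2813962563 ^ 708453121 = 2374208066

2374208066


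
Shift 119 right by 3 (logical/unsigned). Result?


0b1110111 >> 3 = 0b1110 = 14

14


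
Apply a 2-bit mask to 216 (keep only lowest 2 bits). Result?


216 & 3 = 0

0


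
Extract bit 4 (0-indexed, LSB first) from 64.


0b1000000, position 4 = 0

0


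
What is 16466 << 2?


0b100000001010010 << 2 = 0b10000000101001000 = 65864

65864


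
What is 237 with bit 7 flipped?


237 ^ (1 << 7) = 237 ^ 128 = 109

109


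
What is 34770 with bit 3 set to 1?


34770 | (1 << 3) = 34770 | 8 = 34778

34778


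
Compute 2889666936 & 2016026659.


0b10101100001111001101000101111000 & 0b1111000001010100010000000100011 = 0b101000001010000000000000100000 = 673710112

673710112


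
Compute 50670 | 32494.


0b1100010111101110 | 0b111111011101110 = 0b1111111111101110 = 65518

65518


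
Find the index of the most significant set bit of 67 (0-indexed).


0b1000011. Highest set bit at position 6

6


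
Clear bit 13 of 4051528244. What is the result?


4051528244 & ~(1 << 13) = 4051520052

4051520052


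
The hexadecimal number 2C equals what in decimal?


2C hex = 44 decimal

44


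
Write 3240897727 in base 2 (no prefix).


3240897727 = 11000001001011000010110010111111 in binary

11000001001011000010110010111111


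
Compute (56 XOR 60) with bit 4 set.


Step 1: 56 ^ 60 = 4
Step 2: 4 | (1 << 4) = 4 | 16 = 20

20


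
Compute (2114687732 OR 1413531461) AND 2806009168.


Step 1: 2114687732 | 1413531461 = 2118899701
Step 2: 2118899701 & 2806009168 = 641746256

641746256


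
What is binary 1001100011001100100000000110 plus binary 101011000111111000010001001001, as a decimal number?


1001100011001100100000000110 + 101011000111111000010001001001 = 110100101011000100110001001111 = 883706959

883706959


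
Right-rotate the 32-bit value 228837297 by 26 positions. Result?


Rotate 0b1101101000111100011110110001 right by 26 (32-bit) = 0b1101000111100011110110001000011 = 1760685123

1760685123


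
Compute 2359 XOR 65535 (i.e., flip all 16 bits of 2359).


2359 ^ 65535 = 63176

63176


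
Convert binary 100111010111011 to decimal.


100111010111011 in decimal = 20155

20155


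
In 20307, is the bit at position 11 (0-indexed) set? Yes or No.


0b100111101010011, bit 11 = 1. Yes

Yes


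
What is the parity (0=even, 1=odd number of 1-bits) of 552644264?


0b100000111100001010111010101000 has 13 ones => parity 1

1


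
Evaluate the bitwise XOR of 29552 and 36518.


0b111001101110000 ^ 0b1000111010100110 = 0b1111110111010110 = 64982

64982


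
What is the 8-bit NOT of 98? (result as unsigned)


~0b1100010 = 0b10011101 = 157 (8-bit unsigned)

157


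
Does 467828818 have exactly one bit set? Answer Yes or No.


0b11011111000101000000001010010. Multiple bits set => No

No


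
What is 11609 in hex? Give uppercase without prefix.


11609 = 2D59 hex

2D59


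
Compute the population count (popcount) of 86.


0b1010110 has 4 set bits

4


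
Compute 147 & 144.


0b10010011 & 0b10010000 = 0b10010000 = 144

144


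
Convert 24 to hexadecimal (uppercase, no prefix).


24 = 18 hex

18


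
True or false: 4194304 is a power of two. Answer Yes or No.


0b10000000000000000000000. Only one bit set => Yes

Yes


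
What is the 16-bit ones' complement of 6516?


6516 ^ 65535 = 59019

59019


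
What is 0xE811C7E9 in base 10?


E811C7E9 hex = 3893479401 decimal

3893479401


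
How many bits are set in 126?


0b1111110 has 6 set bits

6


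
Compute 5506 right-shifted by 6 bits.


0b1010110000010 >> 6 = 0b1010110 = 86

86


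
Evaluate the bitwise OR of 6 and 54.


0b110 | 0b110110 = 0b110110 = 54

54


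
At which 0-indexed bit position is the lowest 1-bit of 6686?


0b1101000011110. Lowest set bit at position 1

1


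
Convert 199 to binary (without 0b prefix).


199 = 11000111 in binary

11000111


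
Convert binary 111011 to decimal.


111011 in decimal = 59

59


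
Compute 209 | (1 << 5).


209 | (1 << 5) = 209 | 32 = 241

241


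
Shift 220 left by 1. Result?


0b11011100 << 1 = 0b110111000 = 440

440


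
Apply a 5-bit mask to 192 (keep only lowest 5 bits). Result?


192 & 31 = 0

0


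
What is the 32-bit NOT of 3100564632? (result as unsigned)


~0b10111000110011101101110010011000 = 0b1000111001100010010001101100111 = 1194402663 (32-bit unsigned)

1194402663


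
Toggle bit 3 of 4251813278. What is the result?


4251813278 ^ (1 << 3) = 4251813278 ^ 8 = 4251813270

4251813270


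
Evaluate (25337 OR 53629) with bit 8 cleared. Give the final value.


Step 1: 25337 | 53629 = 62461
Step 2: 62461 & ~(1 << 8) = 62205

62205


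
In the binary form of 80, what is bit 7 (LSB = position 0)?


0b1010000, position 7 = 0

0


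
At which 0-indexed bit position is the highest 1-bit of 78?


0b1001110. Highest set bit at position 6

6


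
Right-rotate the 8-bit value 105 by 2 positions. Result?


Rotate 0b1101001 right by 2 (8-bit) = 0b1011010 = 90

90


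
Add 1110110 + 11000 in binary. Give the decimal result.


1110110 + 11000 = 10001110 = 142

142


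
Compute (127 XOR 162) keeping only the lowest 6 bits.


Step 1: 127 ^ 162 = 221
Step 2: 221 & 63 = 29

29


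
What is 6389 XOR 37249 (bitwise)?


0b1100011110101 ^ 0b1001000110000001 = 0b1000100101110100 = 35188

35188


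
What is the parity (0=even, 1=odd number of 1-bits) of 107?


0b1101011 has 5 ones => parity 1

1


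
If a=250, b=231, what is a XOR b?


250 ^ 231 = 29

29


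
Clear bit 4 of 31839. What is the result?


31839 & ~(1 << 4) = 31823

31823


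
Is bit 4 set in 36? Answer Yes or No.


0b100100, bit 4 = 0. No

No


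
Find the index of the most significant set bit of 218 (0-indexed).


0b11011010. Highest set bit at position 7

7


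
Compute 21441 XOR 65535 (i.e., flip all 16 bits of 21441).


21441 ^ 65535 = 44094

44094


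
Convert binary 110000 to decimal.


110000 in decimal = 48

48


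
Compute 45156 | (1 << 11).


45156 | (1 << 11) = 45156 | 2048 = 47204

47204


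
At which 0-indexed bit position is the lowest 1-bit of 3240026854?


0b11000001000111101110001011100110. Lowest set bit at position 1

1


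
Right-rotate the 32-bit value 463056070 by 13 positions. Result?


Rotate 0b11011100110011010110011000110 right by 13 (32-bit) = 0b1100110001100001101110011001101 = 1714478285

1714478285


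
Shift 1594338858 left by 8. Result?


0b1011111000001111010111000101010 << 8 = 0b101111100000111101011100010101000000000 = 408150747648

408150747648


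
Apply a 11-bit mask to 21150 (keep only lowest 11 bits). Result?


21150 & 2047 = 670

670


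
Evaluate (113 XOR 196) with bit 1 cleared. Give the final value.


Step 1: 113 ^ 196 = 181
Step 2: 181 & ~(1 << 1) = 181

181


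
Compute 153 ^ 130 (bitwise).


0b10011001 ^ 0b10000010 = 0b11011 = 27

27


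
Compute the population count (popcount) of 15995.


0b11111001111011 has 11 set bits

11


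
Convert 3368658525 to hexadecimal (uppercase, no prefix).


3368658525 = C8C9A65D hex

C8C9A65D


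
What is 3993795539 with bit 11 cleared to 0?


3993795539 & ~(1 << 11) = 3993793491

3993793491


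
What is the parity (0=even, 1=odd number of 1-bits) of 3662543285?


0b11011010010011011111100110110101 has 20 ones => parity 0

0


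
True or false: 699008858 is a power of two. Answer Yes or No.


0b101001101010100000011101011010. Multiple bits set => No

No


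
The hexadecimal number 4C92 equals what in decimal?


4C92 hex = 19602 decimal

19602


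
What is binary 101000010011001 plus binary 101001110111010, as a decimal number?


101000010011001 + 101001110111010 = 1010010001010011 = 42067

42067


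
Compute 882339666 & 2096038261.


0b110100100101110110111101010010 & 0b1111100111011110000000101110101 = 0b110100100001110000000101010000 = 881262928

881262928


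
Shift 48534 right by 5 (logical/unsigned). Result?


0b1011110110010110 >> 5 = 0b10111101100 = 1516

1516


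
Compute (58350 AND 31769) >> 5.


Step 1: 58350 & 31769 = 24584
Step 2: 24584 >> 5 = 768

768


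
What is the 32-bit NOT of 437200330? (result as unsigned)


~0b11010000011110010010111001010 = 0b11100101111100001101101000110101 = 3857766965 (32-bit unsigned)

3857766965


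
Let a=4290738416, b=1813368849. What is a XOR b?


4290738416 ^ 1813368849 = 2477435105

2477435105


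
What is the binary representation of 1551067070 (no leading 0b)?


1551067070 = 1011100011100110110011110111110 in binary

1011100011100110110011110111110


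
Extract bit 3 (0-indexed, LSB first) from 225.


0b11100001, position 3 = 0

0


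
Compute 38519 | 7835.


0b1001011001110111 | 0b1111010011011 = 0b1001111011111111 = 40703

40703


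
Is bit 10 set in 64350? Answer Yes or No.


0b1111101101011110, bit 10 = 0. No

No


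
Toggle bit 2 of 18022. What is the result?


18022 ^ (1 << 2) = 18022 ^ 4 = 18018

18018


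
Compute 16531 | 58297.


0b100000010010011 | 0b1110001110111001 = 0b1110001110111011 = 58299

58299


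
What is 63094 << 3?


0b1111011001110110 << 3 = 0b1111011001110110000 = 504752

504752


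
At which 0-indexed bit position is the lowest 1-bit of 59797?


0b1110100110010101. Lowest set bit at position 0

0


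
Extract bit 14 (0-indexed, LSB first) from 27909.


0b110110100000101, position 14 = 1

1


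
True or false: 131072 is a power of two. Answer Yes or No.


0b100000000000000000. Only one bit set => Yes

Yes


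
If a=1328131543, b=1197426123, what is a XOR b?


1328131543 ^ 1197426123 = 142010396

142010396


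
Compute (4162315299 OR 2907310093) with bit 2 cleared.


Step 1: 4162315299 | 2907310093 = 4250922031
Step 2: 4250922031 & ~(1 << 2) = 4250922027

4250922027


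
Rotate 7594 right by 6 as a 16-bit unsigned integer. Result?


Rotate 0b1110110101010 right by 6 (16-bit) = 0b1010100001110110 = 43126

43126


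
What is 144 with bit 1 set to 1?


144 | (1 << 1) = 144 | 2 = 146

146


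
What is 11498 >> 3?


0b10110011101010 >> 3 = 0b10110011101 = 1437

1437


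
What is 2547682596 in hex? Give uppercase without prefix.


2547682596 = 97DA8D24 hex

97DA8D24


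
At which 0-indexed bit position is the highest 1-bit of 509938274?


0b11110011001010000101001100010. Highest set bit at position 28

28


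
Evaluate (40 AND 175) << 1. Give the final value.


Step 1: 40 & 175 = 40
Step 2: 40 << 1 = 80

80


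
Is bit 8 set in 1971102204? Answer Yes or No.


0b1110101011111001010000111111100, bit 8 = 1. Yes

Yes


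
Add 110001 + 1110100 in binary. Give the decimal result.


110001 + 1110100 = 10100101 = 165

165


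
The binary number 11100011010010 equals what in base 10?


11100011010010 in decimal = 14546

14546


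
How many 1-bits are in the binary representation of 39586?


0b1001101010100010 has 7 set bits

7


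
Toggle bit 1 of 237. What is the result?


237 ^ (1 << 1) = 237 ^ 2 = 239

239


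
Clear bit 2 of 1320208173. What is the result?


1320208173 & ~(1 << 2) = 1320208169

1320208169


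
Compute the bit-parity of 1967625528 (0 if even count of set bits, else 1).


0b1110101010001111001010100111000 has 16 ones => parity 0

0


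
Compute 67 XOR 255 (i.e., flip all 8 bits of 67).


67 ^ 255 = 188

188


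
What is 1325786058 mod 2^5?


1325786058 & 31 = 10

10


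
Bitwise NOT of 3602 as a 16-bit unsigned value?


~0b111000010010 = 0b1111000111101101 = 61933 (16-bit unsigned)

61933


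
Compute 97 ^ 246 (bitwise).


0b1100001 ^ 0b11110110 = 0b10010111 = 151

151


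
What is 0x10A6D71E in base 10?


10A6D71E hex = 279369502 decimal

279369502


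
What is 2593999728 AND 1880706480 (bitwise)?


0b10011010100111010100101101110000 & 0b1110000000110010100110110110000 = 0b10000000110010100100100110000 = 270092592

270092592


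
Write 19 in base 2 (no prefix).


19 = 10011 in binary

10011


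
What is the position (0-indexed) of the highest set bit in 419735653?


0b11001000001001010100001100101. Highest set bit at position 28

28


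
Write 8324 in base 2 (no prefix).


8324 = 10000010000100 in binary

10000010000100


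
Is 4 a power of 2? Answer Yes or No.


0b100. Only one bit set => Yes

Yes


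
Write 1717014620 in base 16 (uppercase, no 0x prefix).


1717014620 = 6657905C hex

6657905C


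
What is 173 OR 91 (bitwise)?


0b10101101 | 0b1011011 = 0b11111111 = 255

255


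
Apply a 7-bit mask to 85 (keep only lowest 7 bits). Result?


85 & 127 = 85

85


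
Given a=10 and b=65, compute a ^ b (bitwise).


10 ^ 65 = 75

75


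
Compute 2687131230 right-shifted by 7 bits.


0b10100000001010100101111001011110 >> 7 = 0b1010000000101010010111100 = 20993212

20993212


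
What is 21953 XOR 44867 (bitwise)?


0b101010111000001 ^ 0b1010111101000011 = 0b1111101010000010 = 64130

64130


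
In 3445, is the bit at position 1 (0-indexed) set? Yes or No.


0b110101110101, bit 1 = 0. No

No


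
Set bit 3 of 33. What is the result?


33 | (1 << 3) = 33 | 8 = 41

41


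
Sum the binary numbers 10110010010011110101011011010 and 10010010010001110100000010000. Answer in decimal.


10110010010011110101011011010 + 10010010010001110100000010000 = 101000100100101101001011101010 = 680710890

680710890


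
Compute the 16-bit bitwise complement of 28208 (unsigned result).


~0b110111000110000 = 0b1001000111001111 = 37327 (16-bit unsigned)

37327


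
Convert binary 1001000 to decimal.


1001000 in decimal = 72

72


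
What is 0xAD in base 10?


AD hex = 173 decimal

173


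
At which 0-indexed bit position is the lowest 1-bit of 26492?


0b110011101111100. Lowest set bit at position 2

2


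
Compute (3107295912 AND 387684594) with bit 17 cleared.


Step 1: 3107295912 & 387684594 = 286363808
Step 2: 286363808 & ~(1 << 17) = 286363808

286363808


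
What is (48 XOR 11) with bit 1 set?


Step 1: 48 ^ 11 = 59
Step 2: 59 | (1 << 1) = 59 | 2 = 59

59


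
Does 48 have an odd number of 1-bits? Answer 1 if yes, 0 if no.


0b110000 has 2 ones => parity 0

0


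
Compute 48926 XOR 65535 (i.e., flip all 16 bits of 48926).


48926 ^ 65535 = 16609

16609


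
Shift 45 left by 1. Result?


0b101101 << 1 = 0b1011010 = 90

90


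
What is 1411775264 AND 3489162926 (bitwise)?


0b1010100001001011111101100100000 & 0b11001111111110000110011010101110 = 0b1000100001000000110001000100000 = 1142972960

1142972960


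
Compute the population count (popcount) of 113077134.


0b110101111010110101110001110 has 17 set bits

17


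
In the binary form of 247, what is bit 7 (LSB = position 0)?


0b11110111, position 7 = 1

1


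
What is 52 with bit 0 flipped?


52 ^ (1 << 0) = 52 ^ 1 = 53

53


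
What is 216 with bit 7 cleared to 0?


216 & ~(1 << 7) = 88

88


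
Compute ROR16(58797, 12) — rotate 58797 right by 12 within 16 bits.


Rotate 0b1110010110101101 right by 12 (16-bit) = 0b101101011011110 = 23262

23262


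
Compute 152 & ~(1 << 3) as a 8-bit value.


152 & ~(1 << 3) = 144

144


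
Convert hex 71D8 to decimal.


71D8 hex = 29144 decimal

29144


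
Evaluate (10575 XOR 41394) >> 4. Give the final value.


Step 1: 10575 ^ 41394 = 35069
Step 2: 35069 >> 4 = 2191

2191


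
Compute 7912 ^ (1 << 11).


7912 ^ (1 << 11) = 7912 ^ 2048 = 5864

5864


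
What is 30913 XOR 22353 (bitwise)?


0b111100011000001 ^ 0b101011101010001 = 0b10111110010000 = 12176

12176


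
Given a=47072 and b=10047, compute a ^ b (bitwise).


47072 ^ 10047 = 37087

37087


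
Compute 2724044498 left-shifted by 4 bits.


0b10100010010111011001111011010010 << 4 = 0b101000100101110110011110110100100000 = 43584711968

43584711968


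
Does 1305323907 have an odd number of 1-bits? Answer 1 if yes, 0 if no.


0b1001101110011011010100110000011 has 16 ones => parity 0

0


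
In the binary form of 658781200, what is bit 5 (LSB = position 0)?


0b100111010001000011010000010000, position 5 = 0

0


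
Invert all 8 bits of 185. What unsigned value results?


185 ^ 255 = 70

70


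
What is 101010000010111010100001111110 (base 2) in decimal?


101010000010111010100001111110 in decimal = 705407102

705407102


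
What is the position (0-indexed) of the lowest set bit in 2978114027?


0b10110001100000100110100111101011. Lowest set bit at position 0

0


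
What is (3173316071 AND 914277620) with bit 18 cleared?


Step 1: 3173316071 & 914277620 = 874824932
Step 2: 874824932 & ~(1 << 18) = 874562788

874562788


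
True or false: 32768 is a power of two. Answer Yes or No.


0b1000000000000000. Only one bit set => Yes

Yes


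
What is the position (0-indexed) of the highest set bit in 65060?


0b1111111000100100. Highest set bit at position 15

15


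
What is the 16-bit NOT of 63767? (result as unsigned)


~0b1111100100010111 = 0b11011101000 = 1768 (16-bit unsigned)

1768


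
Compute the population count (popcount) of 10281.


0b10100000101001 has 5 set bits

5


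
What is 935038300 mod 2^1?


935038300 & 1 = 0

0


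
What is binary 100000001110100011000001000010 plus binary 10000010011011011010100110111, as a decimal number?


100000001110100011000001000010 + 10000010011011011010100110111 = 110000100001111110010101111001 = 814212473

814212473


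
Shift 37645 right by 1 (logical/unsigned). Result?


0b1001001100001101 >> 1 = 0b100100110000110 = 18822

18822


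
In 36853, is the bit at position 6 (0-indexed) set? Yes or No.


0b1000111111110101, bit 6 = 1. Yes

Yes


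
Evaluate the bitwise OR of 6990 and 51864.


0b1101101001110 | 0b1100101010011000 = 0b1101101111011110 = 56286

56286


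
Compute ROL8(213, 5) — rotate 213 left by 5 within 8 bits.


Rotate 0b11010101 left by 5 (8-bit) = 0b10111010 = 186

186


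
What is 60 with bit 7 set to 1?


60 | (1 << 7) = 60 | 128 = 188

188


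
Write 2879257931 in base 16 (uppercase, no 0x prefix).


2879257931 = AB9DFD4B hex

AB9DFD4B


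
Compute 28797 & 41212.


0b111000001111101 & 0b1010000011111100 = 0b10000001111100 = 8316

8316


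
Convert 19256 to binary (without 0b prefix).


19256 = 100101100111000 in binary

100101100111000


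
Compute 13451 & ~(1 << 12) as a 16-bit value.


13451 & ~(1 << 12) = 9355

9355


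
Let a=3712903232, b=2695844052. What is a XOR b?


3712903232 ^ 2695844052 = 2111912084

2111912084


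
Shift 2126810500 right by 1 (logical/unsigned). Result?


0b1111110110001001000110110000100 >> 1 = 0b111111011000100100011011000010 = 1063405250

1063405250


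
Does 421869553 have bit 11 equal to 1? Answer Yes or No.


0b11001001001010011011111110001, bit 11 = 0. No

No


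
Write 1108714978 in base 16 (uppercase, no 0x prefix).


1108714978 = 4215A5E2 hex

4215A5E2


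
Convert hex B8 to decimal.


B8 hex = 184 decimal

184


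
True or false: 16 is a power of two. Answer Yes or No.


0b10000. Only one bit set => Yes

Yes


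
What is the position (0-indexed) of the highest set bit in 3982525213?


0b11101101011000001000001100011101. Highest set bit at position 31

31


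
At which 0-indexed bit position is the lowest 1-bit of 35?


0b100011. Lowest set bit at position 0

0


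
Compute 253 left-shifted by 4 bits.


0b11111101 << 4 = 0b111111010000 = 4048

4048


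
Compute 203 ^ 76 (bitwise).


0b11001011 ^ 0b1001100 = 0b10000111 = 135

135


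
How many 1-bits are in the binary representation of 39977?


0b1001110000101001 has 7 set bits

7


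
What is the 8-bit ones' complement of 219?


219 ^ 255 = 36

36


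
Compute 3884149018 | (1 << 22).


3884149018 | (1 << 22) = 3884149018 | 4194304 = 3888343322

3888343322


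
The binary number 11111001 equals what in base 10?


11111001 in decimal = 249

249


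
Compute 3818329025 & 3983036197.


0b11100011100101110001001111000001 & 0b11101101011010000100111100100101 = 0b11100001000000000000001100000001 = 3774874369

3774874369


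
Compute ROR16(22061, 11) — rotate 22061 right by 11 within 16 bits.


Rotate 0b101011000101101 right by 11 (16-bit) = 0b1100010110101010 = 50602

50602


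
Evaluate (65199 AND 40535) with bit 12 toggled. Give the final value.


Step 1: 65199 & 40535 = 40455
Step 2: 40455 ^ (1 << 12) = 40455 ^ 4096 = 36359

36359


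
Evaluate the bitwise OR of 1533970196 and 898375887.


0b1011011011011101000011100010100 | 0b110101100011000010000011001111 = 0b1111111111011101010011111011111 = 2146346975

2146346975


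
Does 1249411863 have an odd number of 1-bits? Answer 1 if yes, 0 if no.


0b1001010011110001000001100010111 has 14 ones => parity 0

0


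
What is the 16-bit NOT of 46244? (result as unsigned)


~0b1011010010100100 = 0b100101101011011 = 19291 (16-bit unsigned)

19291


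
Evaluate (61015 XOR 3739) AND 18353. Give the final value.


Step 1: 61015 ^ 3739 = 57548
Step 2: 57548 & 18353 = 16512

16512


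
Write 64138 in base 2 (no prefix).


64138 = 1111101010001010 in binary

1111101010001010


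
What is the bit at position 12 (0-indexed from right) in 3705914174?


0b11011100111000111100001100111110, position 12 = 0

0


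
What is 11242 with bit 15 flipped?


11242 ^ (1 << 15) = 11242 ^ 32768 = 44010

44010


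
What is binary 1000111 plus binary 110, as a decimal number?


1000111 + 110 = 1001101 = 77

77


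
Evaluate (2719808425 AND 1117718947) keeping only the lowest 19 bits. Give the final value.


Step 1: 2719808425 & 1117718947 = 35391905
Step 2: 35391905 & 524287 = 264609

264609


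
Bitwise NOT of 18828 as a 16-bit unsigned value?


~0b100100110001100 = 0b1011011001110011 = 46707 (16-bit unsigned)

46707


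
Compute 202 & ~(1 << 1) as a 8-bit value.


202 & ~(1 << 1) = 200

200


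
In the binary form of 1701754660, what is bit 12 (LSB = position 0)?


0b1100101011011101011011100100100, position 12 = 1

1


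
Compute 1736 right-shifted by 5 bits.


0b11011001000 >> 5 = 0b110110 = 54

54


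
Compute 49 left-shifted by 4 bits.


0b110001 << 4 = 0b1100010000 = 784

784


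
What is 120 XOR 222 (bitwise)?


0b1111000 ^ 0b11011110 = 0b10100110 = 166

166


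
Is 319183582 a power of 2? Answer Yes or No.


0b10011000001100101101011011110. Multiple bits set => No

No


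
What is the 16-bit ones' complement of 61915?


61915 ^ 65535 = 3620

3620


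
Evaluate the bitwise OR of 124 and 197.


0b1111100 | 0b11000101 = 0b11111101 = 253

253


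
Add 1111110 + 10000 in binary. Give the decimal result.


1111110 + 10000 = 10001110 = 142

142


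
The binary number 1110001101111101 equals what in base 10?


1110001101111101 in decimal = 58237

58237


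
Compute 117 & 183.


0b1110101 & 0b10110111 = 0b110101 = 53

53


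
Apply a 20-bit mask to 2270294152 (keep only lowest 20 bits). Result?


2270294152 & 1048575 = 127112

127112


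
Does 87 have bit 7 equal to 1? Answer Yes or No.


0b1010111, bit 7 = 0. No

No


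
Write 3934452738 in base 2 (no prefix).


3934452738 = 11101010100000101111110000000010 in binary

11101010100000101111110000000010


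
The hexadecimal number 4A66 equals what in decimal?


4A66 hex = 19046 decimal

19046


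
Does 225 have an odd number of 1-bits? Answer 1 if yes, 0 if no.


0b11100001 has 4 ones => parity 0

0


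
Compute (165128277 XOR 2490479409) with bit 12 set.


Step 1: 165128277 ^ 2490479409 = 2644908900
Step 2: 2644908900 | (1 << 12) = 2644908900 | 4096 = 2644908900

2644908900


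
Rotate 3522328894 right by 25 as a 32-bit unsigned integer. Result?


Rotate 0b11010001111100100111100100111110 right by 25 (32-bit) = 0b11111001001111001001111101101000 = 4181499752

4181499752


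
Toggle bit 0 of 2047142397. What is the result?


2047142397 ^ (1 << 0) = 2047142397 ^ 1 = 2047142396

2047142396


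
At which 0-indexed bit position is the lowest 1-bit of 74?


0b1001010. Lowest set bit at position 1

1


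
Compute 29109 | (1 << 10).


29109 | (1 << 10) = 29109 | 1024 = 30133

30133


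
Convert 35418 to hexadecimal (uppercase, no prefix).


35418 = 8A5A hex

8A5A


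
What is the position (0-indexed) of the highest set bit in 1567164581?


0b1011101011010010000100010100101. Highest set bit at position 30

30


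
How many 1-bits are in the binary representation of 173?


0b10101101 has 5 set bits

5


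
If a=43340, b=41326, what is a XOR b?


43340 ^ 41326 = 2082

2082


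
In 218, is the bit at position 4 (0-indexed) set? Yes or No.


0b11011010, bit 4 = 1. Yes

Yes


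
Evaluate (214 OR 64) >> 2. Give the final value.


Step 1: 214 | 64 = 214
Step 2: 214 >> 2 = 53

53


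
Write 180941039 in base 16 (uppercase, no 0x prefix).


180941039 = AC8F0EF hex

AC8F0EF


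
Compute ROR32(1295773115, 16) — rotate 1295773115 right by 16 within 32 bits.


Rotate 0b1001101001110111110110110111011 right by 16 (32-bit) = 0b11101101101110110100110100111011 = 3988475195

3988475195


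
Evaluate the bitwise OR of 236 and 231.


0b11101100 | 0b11100111 = 0b11101111 = 239

239


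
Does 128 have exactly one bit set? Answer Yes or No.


0b10000000. Only one bit set => Yes

Yes


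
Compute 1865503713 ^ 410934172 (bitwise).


0b1101111001100010101001111100001 ^ 0b11000011111100101101110011100 = 0b1110111010011110000100001111101 = 2001668221

2001668221


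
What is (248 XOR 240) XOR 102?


Step 1: 248 ^ 240 = 8
Step 2: 8 ^ 102 = 110

110


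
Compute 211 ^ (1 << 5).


211 ^ (1 << 5) = 211 ^ 32 = 243

243


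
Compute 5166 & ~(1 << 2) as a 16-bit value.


5166 & ~(1 << 2) = 5162

5162


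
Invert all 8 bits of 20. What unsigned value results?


20 ^ 255 = 235

235


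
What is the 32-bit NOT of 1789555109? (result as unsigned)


~0b1101010101010100111000110100101 = 0b10010101010101011000111001011010 = 2505412186 (32-bit unsigned)

2505412186


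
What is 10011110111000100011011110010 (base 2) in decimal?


10011110111000100011011110010 in decimal = 333203186

333203186


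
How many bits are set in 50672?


0b1100010111110000 has 8 set bits

8


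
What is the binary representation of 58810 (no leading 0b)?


58810 = 1110010110111010 in binary

1110010110111010


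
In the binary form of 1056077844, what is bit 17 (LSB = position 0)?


0b111110111100100111100000010100, position 17 = 1

1


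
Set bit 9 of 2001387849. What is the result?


2001387849 | (1 << 9) = 2001387849 | 512 = 2001388361

2001388361


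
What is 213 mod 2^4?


213 & 15 = 5

5


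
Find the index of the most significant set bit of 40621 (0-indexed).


0b1001111010101101. Highest set bit at position 15

15


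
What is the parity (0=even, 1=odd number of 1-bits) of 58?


0b111010 has 4 ones => parity 0

0


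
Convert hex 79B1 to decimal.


79B1 hex = 31153 decimal

31153


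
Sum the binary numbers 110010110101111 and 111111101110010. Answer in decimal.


110010110101111 + 111111101110010 = 1110010100100001 = 58657

58657


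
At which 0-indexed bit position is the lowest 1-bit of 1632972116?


0b1100001010101010010110101010100. Lowest set bit at position 2

2


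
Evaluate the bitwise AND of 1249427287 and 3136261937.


0b1001010011110001011111101010111 & 0b10111010111011111000111100110001 = 0b1010011010001000111100010001 = 174624529

174624529


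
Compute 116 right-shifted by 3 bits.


0b1110100 >> 3 = 0b1110 = 14

14


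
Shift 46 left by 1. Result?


0b101110 << 1 = 0b1011100 = 92

92


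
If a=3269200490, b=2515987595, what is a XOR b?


3269200490 ^ 2515987595 = 1462429409

1462429409


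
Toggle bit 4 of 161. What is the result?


161 ^ (1 << 4) = 161 ^ 16 = 177

177


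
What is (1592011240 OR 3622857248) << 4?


Step 1: 1592011240 | 3622857248 = 3757337576
Step 2: 3757337576 << 4 = 60117401216

60117401216


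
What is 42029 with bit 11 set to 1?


42029 | (1 << 11) = 42029 | 2048 = 44077

44077


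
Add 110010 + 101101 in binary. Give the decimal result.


110010 + 101101 = 1011111 = 95

95


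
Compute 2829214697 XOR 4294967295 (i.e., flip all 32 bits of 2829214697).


2829214697 ^ 4294967295 = 1465752598

1465752598


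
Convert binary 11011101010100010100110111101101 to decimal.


11011101010100010100110111101101 in decimal = 3713093101

3713093101


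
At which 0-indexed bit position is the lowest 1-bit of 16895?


0b100000111111111. Lowest set bit at position 0

0


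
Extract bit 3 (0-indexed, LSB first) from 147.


0b10010011, position 3 = 0

0


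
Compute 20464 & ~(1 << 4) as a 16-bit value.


20464 & ~(1 << 4) = 20448

20448


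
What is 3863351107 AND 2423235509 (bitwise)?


0b11100110010001100000111101000011 & 0b10010000011011111010001110110101 = 0b10000000010001100000001100000001 = 2152071937

2152071937


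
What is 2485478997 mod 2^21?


2485478997 & 2097151 = 353877

353877


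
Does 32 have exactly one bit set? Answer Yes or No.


0b100000. Only one bit set => Yes

Yes


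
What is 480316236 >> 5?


0b11100101000010000101101001100 >> 5 = 0b111001010000100001011010 = 15009882

15009882


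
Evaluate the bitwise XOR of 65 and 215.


0b1000001 ^ 0b11010111 = 0b10010110 = 150

150


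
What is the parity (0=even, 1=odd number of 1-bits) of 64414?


0b1111101110011110 has 12 ones => parity 0

0


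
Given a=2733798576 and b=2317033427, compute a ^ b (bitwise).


2733798576 ^ 2317033427 = 686386019

686386019


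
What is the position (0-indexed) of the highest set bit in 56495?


0b1101110010101111. Highest set bit at position 15

15


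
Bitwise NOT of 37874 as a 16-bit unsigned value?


~0b1001001111110010 = 0b110110000001101 = 27661 (16-bit unsigned)

27661


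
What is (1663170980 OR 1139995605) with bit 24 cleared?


Step 1: 1663170980 | 1139995605 = 1676934133
Step 2: 1676934133 & ~(1 << 24) = 1660156917

1660156917


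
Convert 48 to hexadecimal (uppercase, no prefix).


48 = 30 hex

30


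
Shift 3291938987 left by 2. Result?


0b11000100001101110000000010101011 << 2 = 0b1100010000110111000000001010101100 = 13167755948

13167755948


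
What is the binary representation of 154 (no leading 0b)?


154 = 10011010 in binary

10011010


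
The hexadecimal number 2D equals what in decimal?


2D hex = 45 decimal

45


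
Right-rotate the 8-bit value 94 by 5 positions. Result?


Rotate 0b1011110 right by 5 (8-bit) = 0b11110010 = 242

242


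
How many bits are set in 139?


0b10001011 has 4 set bits

4


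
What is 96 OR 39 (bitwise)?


0b1100000 | 0b100111 = 0b1100111 = 103

103


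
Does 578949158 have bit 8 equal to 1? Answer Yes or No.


0b100010100000100001000000100110, bit 8 = 0. No

No


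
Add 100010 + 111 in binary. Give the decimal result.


100010 + 111 = 101001 = 41

41


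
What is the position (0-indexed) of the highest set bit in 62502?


0b1111010000100110. Highest set bit at position 15

15


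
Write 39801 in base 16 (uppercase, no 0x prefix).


39801 = 9B79 hex

9B79


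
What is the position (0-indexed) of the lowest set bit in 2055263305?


0b1111010100000001101010001001001. Lowest set bit at position 0

0


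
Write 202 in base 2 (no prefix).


202 = 11001010 in binary

11001010


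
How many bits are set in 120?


0b1111000 has 4 set bits

4


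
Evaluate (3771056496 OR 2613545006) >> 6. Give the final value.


Step 1: 3771056496 | 2613545006 = 4224174462
Step 2: 4224174462 >> 6 = 66002725

66002725


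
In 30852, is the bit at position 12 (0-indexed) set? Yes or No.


0b111100010000100, bit 12 = 1. Yes

Yes


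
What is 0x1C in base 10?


1C hex = 28 decimal

28


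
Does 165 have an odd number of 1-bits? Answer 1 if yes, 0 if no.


0b10100101 has 4 ones => parity 0

0


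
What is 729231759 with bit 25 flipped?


729231759 ^ (1 << 25) = 729231759 ^ 33554432 = 695677327

695677327


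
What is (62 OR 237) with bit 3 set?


Step 1: 62 | 237 = 255
Step 2: 255 | (1 << 3) = 255 | 8 = 255

255


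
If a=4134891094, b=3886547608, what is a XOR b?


4134891094 ^ 3886547608 = 299723982

299723982


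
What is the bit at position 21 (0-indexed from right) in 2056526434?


0b1111010100101000001101001100010, position 21 = 0

0


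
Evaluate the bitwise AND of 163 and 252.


0b10100011 & 0b11111100 = 0b10100000 = 160

160


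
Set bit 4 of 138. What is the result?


138 | (1 << 4) = 138 | 16 = 154

154


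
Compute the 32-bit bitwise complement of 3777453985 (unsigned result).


~0b11100001001001110101111110100001 = 0b11110110110001010000001011110 = 517513310 (32-bit unsigned)

517513310


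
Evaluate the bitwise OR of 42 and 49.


0b101010 | 0b110001 = 0b111011 = 59

59


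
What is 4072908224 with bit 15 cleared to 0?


4072908224 & ~(1 << 15) = 4072875456

4072875456


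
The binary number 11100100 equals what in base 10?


11100100 in decimal = 228

228


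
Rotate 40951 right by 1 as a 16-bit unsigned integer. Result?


Rotate 0b1001111111110111 right by 1 (16-bit) = 0b1100111111111011 = 53243

53243


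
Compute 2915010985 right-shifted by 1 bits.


0b10101101101111111000100110101001 >> 1 = 0b1010110110111111100010011010100 = 1457505492

1457505492


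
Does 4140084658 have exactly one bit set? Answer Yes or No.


0b11110110110001001010110110110010. Multiple bits set => No

No


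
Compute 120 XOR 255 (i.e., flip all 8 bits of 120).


120 ^ 255 = 135

135


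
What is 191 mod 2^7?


191 & 127 = 63

63


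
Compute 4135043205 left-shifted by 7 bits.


0b11110110011101111100000010000101 << 7 = 0b111101100111011111000000100001010000000 = 529285530240

529285530240


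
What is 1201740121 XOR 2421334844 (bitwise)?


0b1000111101000010001100101011001 ^ 0b10010000010100101010001100111100 = 0b11010111111100111011101001100101 = 3623074405

3623074405


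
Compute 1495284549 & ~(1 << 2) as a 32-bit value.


1495284549 & ~(1 << 2) = 1495284545

1495284545


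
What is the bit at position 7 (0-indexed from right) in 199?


0b11000111, position 7 = 1

1


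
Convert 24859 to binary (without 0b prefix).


24859 = 110000100011011 in binary

110000100011011


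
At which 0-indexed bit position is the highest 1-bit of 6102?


0b1011111010110. Highest set bit at position 12

12


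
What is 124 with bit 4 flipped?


124 ^ (1 << 4) = 124 ^ 16 = 108

108


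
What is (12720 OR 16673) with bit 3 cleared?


Step 1: 12720 | 16673 = 29105
Step 2: 29105 & ~(1 << 3) = 29105

29105


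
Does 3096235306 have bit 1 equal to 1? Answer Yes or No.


0b10111000100011001100110100101010, bit 1 = 1. Yes

Yes


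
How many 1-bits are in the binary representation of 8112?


0b1111110110000 has 8 set bits

8


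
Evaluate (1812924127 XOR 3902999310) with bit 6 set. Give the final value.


Step 1: 1812924127 ^ 3902999310 = 2225868241
Step 2: 2225868241 | (1 << 6) = 2225868241 | 64 = 2225868241

2225868241


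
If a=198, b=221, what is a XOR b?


198 ^ 221 = 27

27


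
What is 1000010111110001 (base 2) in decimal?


1000010111110001 in decimal = 34289

34289


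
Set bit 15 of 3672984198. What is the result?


3672984198 | (1 << 15) = 3672984198 | 32768 = 3673016966

3673016966


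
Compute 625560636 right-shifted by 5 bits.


0b100101010010010100110000111100 >> 5 = 0b1001010100100101001100001 = 19548769

19548769


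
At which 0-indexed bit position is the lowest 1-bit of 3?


0b11. Lowest set bit at position 0

0


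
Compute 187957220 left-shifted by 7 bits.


0b1011001100111111111111100100 << 7 = 0b10110011001111111111111001000000000 = 24058524160

24058524160


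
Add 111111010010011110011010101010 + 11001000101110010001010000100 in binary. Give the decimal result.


111111010010011110011010101010 + 11001000101110010001010000100 = 1011000011000010000100100101110 = 1482754350

1482754350


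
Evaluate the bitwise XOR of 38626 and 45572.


0b1001011011100010 ^ 0b1011001000000100 = 0b10010011100110 = 9446

9446


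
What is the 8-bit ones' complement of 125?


125 ^ 255 = 130

130


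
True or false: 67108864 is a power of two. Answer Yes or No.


0b100000000000000000000000000. Only one bit set => Yes

Yes


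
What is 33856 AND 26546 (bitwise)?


0b1000010001000000 & 0b110011110110010 = 0b10000000000 = 1024

1024
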